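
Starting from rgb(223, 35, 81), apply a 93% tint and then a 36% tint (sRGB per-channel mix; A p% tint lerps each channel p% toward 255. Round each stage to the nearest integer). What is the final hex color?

#fef5f7

Lerp each channel 93% toward 255:
  R: 223 + 29.76 = 252.76 → 253
  G: 35 + 204.6 = 239.6 → 240
  B: 81 + 0.93×(255−81) = 81 + 161.82 = 242.82 → 243
After the tint: rgb(253, 240, 243) = #fdf0f3.
Lerp each channel 36% toward 255:
  R: 253 + 0.72 = 253.72 → 254
  G: 240 + 5.4 = 245.4 → 245
  B: 243 + 4.32 = 247.32 → 247
rgb(254, 245, 247) = #fef5f7.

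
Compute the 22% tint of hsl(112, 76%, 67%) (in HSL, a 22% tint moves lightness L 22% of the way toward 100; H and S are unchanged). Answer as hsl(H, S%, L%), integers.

hsl(112, 76%, 74%)

L moves 22% from 67 toward 100: 67 + 7.26 = 74.26 → 74.
H and S are unchanged.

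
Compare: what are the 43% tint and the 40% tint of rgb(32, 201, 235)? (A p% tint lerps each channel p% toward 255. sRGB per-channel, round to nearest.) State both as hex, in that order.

#80E0F4, #79DFF3

43% tint:
  R: 32 + 95.89 = 127.89 → 128
  G: 201 + 23.22 = 224.22 → 224
  B: 235 + 0.43×(255−235) = 235 + 8.6 = 243.6 → 244
  → #80E0F4
40% tint:
  R: 32 + 0.4×(255−32) = 32 + 89.2 = 121.2 → 121
  G: 201 + 0.4×(255−201) = 201 + 21.6 = 222.6 → 223
  B: 235 + 0.4×(255−235) = 235 + 8 = 243 → 243
  → #79DFF3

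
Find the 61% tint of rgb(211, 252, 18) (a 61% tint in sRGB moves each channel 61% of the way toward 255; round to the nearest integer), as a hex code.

Per channel, c → c + 0.61(255 − c):
  R: 211 + 0.61×(255−211) = 211 + 26.84 = 237.84 → 238
  G: 252 + 0.61×(255−252) = 252 + 1.83 = 253.83 → 254
  B: 18 + 144.57 = 162.57 → 163
rgb(238, 254, 163) = #EEFEA3.

#EEFEA3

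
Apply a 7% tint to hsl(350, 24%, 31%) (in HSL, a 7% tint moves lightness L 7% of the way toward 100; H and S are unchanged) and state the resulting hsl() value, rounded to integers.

hsl(350, 24%, 36%)

L moves 7% from 31 toward 100: 31 + 4.83 = 35.83 → 36.
H and S are unchanged.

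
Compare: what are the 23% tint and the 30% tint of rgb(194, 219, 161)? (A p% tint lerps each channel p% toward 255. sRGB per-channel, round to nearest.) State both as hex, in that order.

#D0E3B7, #D4E6BD

23% tint:
  R: 194 + 0.23×(255−194) = 194 + 14.03 = 208.03 → 208
  G: 219 + 0.23×(255−219) = 219 + 8.28 = 227.28 → 227
  B: 161 + 21.62 = 182.62 → 183
  → #D0E3B7
30% tint:
  R: 194 + 0.3×(255−194) = 194 + 18.3 = 212.3 → 212
  G: 219 + 0.3×(255−219) = 219 + 10.8 = 229.8 → 230
  B: 161 + 0.3×(255−161) = 161 + 28.2 = 189.2 → 189
  → #D4E6BD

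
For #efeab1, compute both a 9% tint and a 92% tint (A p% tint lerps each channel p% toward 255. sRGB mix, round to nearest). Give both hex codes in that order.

#efeab1 is rgb(239, 234, 177).
9% tint:
  R: 239 + 1.44 = 240.44 → 240
  G: 234 + 1.89 = 235.89 → 236
  B: 177 + 7.02 = 184.02 → 184
  → #f0ecb8
92% tint:
  R: 239 + 14.72 = 253.72 → 254
  G: 234 + 0.92×(255−234) = 234 + 19.32 = 253.32 → 253
  B: 177 + 0.92×(255−177) = 177 + 71.76 = 248.76 → 249
  → #fefdf9

#f0ecb8, #fefdf9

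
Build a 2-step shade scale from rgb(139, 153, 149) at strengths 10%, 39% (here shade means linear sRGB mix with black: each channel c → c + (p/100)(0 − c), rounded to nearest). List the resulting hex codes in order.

10%: (139 − 13.9 = 125.1→125, 153 − 15.3 = 137.7→138, 149 − 14.9 = 134.1→134) → #7D8A86
39%: (139 − 54.21 = 84.79→85, 153 − 59.67 = 93.33→93, 149 − 58.11 = 90.89→91) → #555D5B

#7D8A86, #555D5B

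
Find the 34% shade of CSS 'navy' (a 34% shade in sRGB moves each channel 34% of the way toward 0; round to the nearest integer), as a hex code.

#000054

CSS navy is rgb(0, 0, 128).
A 34% shade moves each channel 34% toward 0:
  R: 0 + 0.34×(0−0) = 0 + 0 = 0 → 0
  G: 0 + 0 = 0 → 0
  B: 128 + 0.34×(0−128) = 128 − 43.52 = 84.48 → 84
rgb(0, 0, 84) = #000054.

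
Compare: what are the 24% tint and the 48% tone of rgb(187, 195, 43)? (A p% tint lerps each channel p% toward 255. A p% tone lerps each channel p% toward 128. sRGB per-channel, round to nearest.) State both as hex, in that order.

24% tint:
  R: 187 + 16.32 = 203.32 → 203
  G: 195 + 14.4 = 209.4 → 209
  B: 43 + 50.88 = 93.88 → 94
  → #CBD15E
48% tone:
  R: 187 − 28.32 = 158.68 → 159
  G: 195 − 32.16 = 162.84 → 163
  B: 43 + 40.8 = 83.8 → 84
  → #9FA354

#CBD15E, #9FA354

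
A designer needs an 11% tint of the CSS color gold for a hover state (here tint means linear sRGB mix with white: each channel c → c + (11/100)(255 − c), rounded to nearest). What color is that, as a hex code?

CSS gold is rgb(255, 215, 0).
An 11% tint moves each channel 11% toward 255:
  R: 255 + 0.11×(255−255) = 255 + 0 = 255 → 255
  G: 215 + 0.11×(255−215) = 215 + 4.4 = 219.4 → 219
  B: 0 + 0.11×(255−0) = 0 + 28.05 = 28.05 → 28
rgb(255, 219, 28) = #FFDB1C.

#FFDB1C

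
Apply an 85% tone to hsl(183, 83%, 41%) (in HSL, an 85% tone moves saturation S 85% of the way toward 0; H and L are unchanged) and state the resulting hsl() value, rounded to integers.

hsl(183, 12%, 41%)

S moves 85% from 83 toward 0: 83 − 70.55 = 12.45 → 12.
H and L are unchanged.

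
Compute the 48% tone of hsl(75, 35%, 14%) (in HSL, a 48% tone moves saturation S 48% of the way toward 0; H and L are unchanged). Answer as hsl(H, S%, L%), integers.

S moves 48% from 35 toward 0: 35 − 16.8 = 18.2 → 18.
H and L are unchanged.

hsl(75, 18%, 14%)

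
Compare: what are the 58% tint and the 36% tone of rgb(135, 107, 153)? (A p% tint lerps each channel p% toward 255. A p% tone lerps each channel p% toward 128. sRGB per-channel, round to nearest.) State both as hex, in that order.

#cdc1d4, #847390

58% tint:
  R: 135 + 0.58×(255−135) = 135 + 69.6 = 204.6 → 205
  G: 107 + 85.84 = 192.84 → 193
  B: 153 + 59.16 = 212.16 → 212
  → #cdc1d4
36% tone:
  R: 135 − 2.52 = 132.48 → 132
  G: 107 + 7.56 = 114.56 → 115
  B: 153 + 0.36×(128−153) = 153 − 9 = 144 → 144
  → #847390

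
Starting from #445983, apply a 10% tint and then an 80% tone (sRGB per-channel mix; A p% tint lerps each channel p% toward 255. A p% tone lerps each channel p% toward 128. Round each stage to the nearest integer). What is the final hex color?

#445983 is rgb(68, 89, 131).
A 10% tint moves each channel 10% toward 255:
  R: 68 + 18.7 = 86.7 → 87
  G: 89 + 16.6 = 105.6 → 106
  B: 131 + 0.1×(255−131) = 131 + 12.4 = 143.4 → 143
After the tint: rgb(87, 106, 143) = #576a8f.
An 80% tone moves each channel 80% toward 128:
  R: 87 + 0.8×(128−87) = 87 + 32.8 = 119.8 → 120
  G: 106 + 17.6 = 123.6 → 124
  B: 143 + 0.8×(128−143) = 143 − 12 = 131 → 131
rgb(120, 124, 131) = #787c83.

#787c83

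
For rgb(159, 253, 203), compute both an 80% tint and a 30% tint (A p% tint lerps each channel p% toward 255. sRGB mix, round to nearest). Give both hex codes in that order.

80% tint:
  R: 159 + 0.8×(255−159) = 159 + 76.8 = 235.8 → 236
  G: 253 + 1.6 = 254.6 → 255
  B: 203 + 41.6 = 244.6 → 245
  → #ECFFF5
30% tint:
  R: 159 + 0.3×(255−159) = 159 + 28.8 = 187.8 → 188
  G: 253 + 0.3×(255−253) = 253 + 0.6 = 253.6 → 254
  B: 203 + 15.6 = 218.6 → 219
  → #BCFEDB

#ECFFF5, #BCFEDB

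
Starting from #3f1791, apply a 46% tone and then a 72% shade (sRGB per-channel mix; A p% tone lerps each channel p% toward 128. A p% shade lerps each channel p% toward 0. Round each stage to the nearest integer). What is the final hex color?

#3f1791 is rgb(63, 23, 145).
Lerp each channel 46% toward 128:
  R: 63 + 0.46×(128−63) = 63 + 29.9 = 92.9 → 93
  G: 23 + 48.3 = 71.3 → 71
  B: 145 + 0.46×(128−145) = 145 − 7.82 = 137.18 → 137
After the tone: rgb(93, 71, 137) = #5d4789.
Lerp each channel 72% toward 0:
  R: 93 + 0.72×(0−93) = 93 − 66.96 = 26.04 → 26
  G: 71 + 0.72×(0−71) = 71 − 51.12 = 19.88 → 20
  B: 137 − 98.64 = 38.36 → 38
rgb(26, 20, 38) = #1a1426.

#1a1426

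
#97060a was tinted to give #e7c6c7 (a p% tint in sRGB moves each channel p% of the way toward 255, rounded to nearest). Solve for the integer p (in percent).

#97060a is rgb(151, 6, 10); #e7c6c7 is rgb(231, 198, 199).
On the G channel (widest range): 198 ≈ 6 + (p/100)(255 − 6), so p ≈ 100×(198 − 6)/(255 − 6) = 19200/249 = 77.11.
p = 77 reproduces all three channels after rounding.

77%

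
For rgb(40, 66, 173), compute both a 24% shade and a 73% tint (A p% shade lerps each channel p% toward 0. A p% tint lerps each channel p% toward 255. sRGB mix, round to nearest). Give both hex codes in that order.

24% shade:
  R: 40 − 9.6 = 30.4 → 30
  G: 66 + 0.24×(0−66) = 66 − 15.84 = 50.16 → 50
  B: 173 + 0.24×(0−173) = 173 − 41.52 = 131.48 → 131
  → #1E3283
73% tint:
  R: 40 + 156.95 = 196.95 → 197
  G: 66 + 0.73×(255−66) = 66 + 137.97 = 203.97 → 204
  B: 173 + 59.86 = 232.86 → 233
  → #C5CCE9

#1E3283, #C5CCE9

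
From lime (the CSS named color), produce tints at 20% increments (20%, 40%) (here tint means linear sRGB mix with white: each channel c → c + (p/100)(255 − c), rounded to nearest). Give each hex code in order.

#33ff33, #66ff66

CSS lime is rgb(0, 255, 0).
20%: (0 + 51 = 51→51, 255→255, 0 + 51 = 51→51) → #33ff33
40%: (0 + 102 = 102→102, 255→255, 0 + 102 = 102→102) → #66ff66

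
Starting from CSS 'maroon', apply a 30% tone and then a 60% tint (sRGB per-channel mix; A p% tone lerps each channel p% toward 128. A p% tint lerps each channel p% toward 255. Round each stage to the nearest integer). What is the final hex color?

#cca8a8

CSS maroon is rgb(128, 0, 0).
Lerp each channel 30% toward 128:
  R: 128 + 0.3×(128−128) = 128 + 0 = 128 → 128
  G: 0 + 0.3×(128−0) = 0 + 38.4 = 38.4 → 38
  B: 0 + 38.4 = 38.4 → 38
After the tone: rgb(128, 38, 38) = #802626.
A 60% tint moves each channel 60% toward 255:
  R: 128 + 0.6×(255−128) = 128 + 76.2 = 204.2 → 204
  G: 38 + 0.6×(255−38) = 38 + 130.2 = 168.2 → 168
  B: 38 + 0.6×(255−38) = 38 + 130.2 = 168.2 → 168
rgb(204, 168, 168) = #cca8a8.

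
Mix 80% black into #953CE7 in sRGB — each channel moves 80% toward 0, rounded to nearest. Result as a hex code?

#953CE7 is rgb(149, 60, 231).
Per channel, c → c + 0.8(0 − c):
  R: 149 + 0.8×(0−149) = 149 − 119.2 = 29.8 → 30
  G: 60 + 0.8×(0−60) = 60 − 48 = 12 → 12
  B: 231 + 0.8×(0−231) = 231 − 184.8 = 46.2 → 46
rgb(30, 12, 46) = #1E0C2E.

#1E0C2E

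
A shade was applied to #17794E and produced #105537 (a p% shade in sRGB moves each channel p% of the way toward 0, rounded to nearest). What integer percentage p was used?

30%

#17794E is rgb(23, 121, 78); #105537 is rgb(16, 85, 55).
On the G channel (widest range): 85 ≈ 121 + (p/100)(0 − 121), so p ≈ 100×(85 − 121)/(0 − 121) = -3600/-121 = 29.75.
p = 30 reproduces all three channels after rounding.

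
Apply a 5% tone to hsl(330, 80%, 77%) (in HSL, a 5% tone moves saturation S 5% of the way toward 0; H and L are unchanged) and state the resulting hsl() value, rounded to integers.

S moves 5% from 80 toward 0: 80 − 4 = 76 → 76.
H and L are unchanged.

hsl(330, 76%, 77%)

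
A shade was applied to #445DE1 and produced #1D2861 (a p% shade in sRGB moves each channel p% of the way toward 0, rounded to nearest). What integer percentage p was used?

#445DE1 is rgb(68, 93, 225); #1D2861 is rgb(29, 40, 97).
On the B channel (widest range): 97 ≈ 225 + (p/100)(0 − 225), so p ≈ 100×(97 − 225)/(0 − 225) = -12800/-225 = 56.89.
p = 57 reproduces all three channels after rounding.

57%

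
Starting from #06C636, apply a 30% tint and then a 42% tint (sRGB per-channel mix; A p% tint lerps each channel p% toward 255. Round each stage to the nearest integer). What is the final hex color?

#06C636 is rgb(6, 198, 54).
A 30% tint moves each channel 30% toward 255:
  R: 6 + 0.3×(255−6) = 6 + 74.7 = 80.7 → 81
  G: 198 + 0.3×(255−198) = 198 + 17.1 = 215.1 → 215
  B: 54 + 0.3×(255−54) = 54 + 60.3 = 114.3 → 114
After the tint: rgb(81, 215, 114) = #51D772.
Lerp each channel 42% toward 255:
  R: 81 + 0.42×(255−81) = 81 + 73.08 = 154.08 → 154
  G: 215 + 16.8 = 231.8 → 232
  B: 114 + 0.42×(255−114) = 114 + 59.22 = 173.22 → 173
rgb(154, 232, 173) = #9AE8AD.

#9AE8AD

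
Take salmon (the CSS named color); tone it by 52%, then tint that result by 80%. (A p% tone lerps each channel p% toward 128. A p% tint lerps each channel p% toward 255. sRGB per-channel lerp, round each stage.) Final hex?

CSS salmon is rgb(250, 128, 114).
Per channel, c → c + 0.52(128 − c):
  R: 250 + 0.52×(128−250) = 250 − 63.44 = 186.56 → 187
  G: 128 + 0.52×(128−128) = 128 + 0 = 128 → 128
  B: 114 + 7.28 = 121.28 → 121
After the tone: rgb(187, 128, 121) = #BB8079.
Lerp each channel 80% toward 255:
  R: 187 + 0.8×(255−187) = 187 + 54.4 = 241.4 → 241
  G: 128 + 101.6 = 229.6 → 230
  B: 121 + 0.8×(255−121) = 121 + 107.2 = 228.2 → 228
rgb(241, 230, 228) = #F1E6E4.

#F1E6E4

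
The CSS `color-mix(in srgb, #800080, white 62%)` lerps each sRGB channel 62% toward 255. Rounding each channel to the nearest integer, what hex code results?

#cf9ecf

#800080 is rgb(128, 0, 128).
Per channel, c → c + 0.62(255 − c):
  R: 128 + 0.62×(255−128) = 128 + 78.74 = 206.74 → 207
  G: 0 + 158.1 = 158.1 → 158
  B: 128 + 78.74 = 206.74 → 207
rgb(207, 158, 207) = #cf9ecf.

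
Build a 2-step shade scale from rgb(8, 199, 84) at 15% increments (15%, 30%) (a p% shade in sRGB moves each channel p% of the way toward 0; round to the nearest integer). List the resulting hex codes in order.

#07a947, #068b3b

15%: (8 − 1.2 = 6.8→7, 199 − 29.85 = 169.15→169, 84 − 12.6 = 71.4→71) → #07a947
30%: (8 − 2.4 = 5.6→6, 199 − 59.7 = 139.3→139, 84 − 25.2 = 58.8→59) → #068b3b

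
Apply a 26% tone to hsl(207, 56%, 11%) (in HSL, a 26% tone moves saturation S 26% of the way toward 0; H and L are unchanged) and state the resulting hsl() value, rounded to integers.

S moves 26% from 56 toward 0: 56 − 14.56 = 41.44 → 41.
H and L are unchanged.

hsl(207, 41%, 11%)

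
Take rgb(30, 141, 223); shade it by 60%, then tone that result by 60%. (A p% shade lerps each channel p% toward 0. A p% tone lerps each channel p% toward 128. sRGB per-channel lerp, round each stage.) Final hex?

Lerp each channel 60% toward 0:
  R: 30 − 18 = 12 → 12
  G: 141 − 84.6 = 56.4 → 56
  B: 223 + 0.6×(0−223) = 223 − 133.8 = 89.2 → 89
After the shade: rgb(12, 56, 89) = #0C3859.
Lerp each channel 60% toward 128:
  R: 12 + 0.6×(128−12) = 12 + 69.6 = 81.6 → 82
  G: 56 + 43.2 = 99.2 → 99
  B: 89 + 0.6×(128−89) = 89 + 23.4 = 112.4 → 112
rgb(82, 99, 112) = #526370.

#526370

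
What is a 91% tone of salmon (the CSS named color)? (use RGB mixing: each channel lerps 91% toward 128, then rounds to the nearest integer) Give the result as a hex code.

CSS salmon is rgb(250, 128, 114).
A 91% tone moves each channel 91% toward 128:
  R: 250 + 0.91×(128−250) = 250 − 111.02 = 138.98 → 139
  G: 128 + 0 = 128 → 128
  B: 114 + 12.74 = 126.74 → 127
rgb(139, 128, 127) = #8B807F.

#8B807F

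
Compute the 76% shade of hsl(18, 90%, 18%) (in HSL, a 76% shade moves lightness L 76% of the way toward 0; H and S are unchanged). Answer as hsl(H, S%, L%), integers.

L moves 76% from 18 toward 0: 18 − 13.68 = 4.32 → 4.
H and S are unchanged.

hsl(18, 90%, 4%)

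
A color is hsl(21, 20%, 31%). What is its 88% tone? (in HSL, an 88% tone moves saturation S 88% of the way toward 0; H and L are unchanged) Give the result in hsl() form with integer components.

S moves 88% from 20 toward 0: 20 − 17.6 = 2.4 → 2.
H and L are unchanged.

hsl(21, 2%, 31%)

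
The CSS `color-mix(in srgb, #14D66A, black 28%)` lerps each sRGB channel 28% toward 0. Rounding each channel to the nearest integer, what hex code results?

#0E9A4C

#14D66A is rgb(20, 214, 106).
Per channel, c → c + 0.28(0 − c):
  R: 20 − 5.6 = 14.4 → 14
  G: 214 + 0.28×(0−214) = 214 − 59.92 = 154.08 → 154
  B: 106 + 0.28×(0−106) = 106 − 29.68 = 76.32 → 76
rgb(14, 154, 76) = #0E9A4C.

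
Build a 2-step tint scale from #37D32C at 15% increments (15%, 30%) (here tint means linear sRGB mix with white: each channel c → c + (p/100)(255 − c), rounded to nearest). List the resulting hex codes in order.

#55DA4C, #73E06B

#37D32C is rgb(55, 211, 44).
15%: (55 + 30 = 85→85, 211 + 6.6 = 217.6→218, 44 + 31.65 = 75.65→76) → #55DA4C
30%: (55 + 60 = 115→115, 211 + 13.2 = 224.2→224, 44 + 63.3 = 107.3→107) → #73E06B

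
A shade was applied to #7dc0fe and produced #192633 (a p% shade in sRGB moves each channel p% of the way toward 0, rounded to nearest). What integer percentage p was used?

#7dc0fe is rgb(125, 192, 254); #192633 is rgb(25, 38, 51).
On the B channel (widest range): 51 ≈ 254 + (p/100)(0 − 254), so p ≈ 100×(51 − 254)/(0 − 254) = -20300/-254 = 79.92.
p = 80 reproduces all three channels after rounding.

80%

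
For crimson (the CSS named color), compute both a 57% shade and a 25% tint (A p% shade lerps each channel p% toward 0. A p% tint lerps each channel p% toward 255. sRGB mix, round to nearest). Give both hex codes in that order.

CSS crimson is rgb(220, 20, 60).
57% shade:
  R: 220 − 125.4 = 94.6 → 95
  G: 20 + 0.57×(0−20) = 20 − 11.4 = 8.6 → 9
  B: 60 − 34.2 = 25.8 → 26
  → #5F091A
25% tint:
  R: 220 + 8.75 = 228.75 → 229
  G: 20 + 0.25×(255−20) = 20 + 58.75 = 78.75 → 79
  B: 60 + 0.25×(255−60) = 60 + 48.75 = 108.75 → 109
  → #E54F6D

#5F091A, #E54F6D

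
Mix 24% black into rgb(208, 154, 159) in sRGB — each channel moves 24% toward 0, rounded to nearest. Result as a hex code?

Lerp each channel 24% toward 0:
  R: 208 − 49.92 = 158.08 → 158
  G: 154 + 0.24×(0−154) = 154 − 36.96 = 117.04 → 117
  B: 159 + 0.24×(0−159) = 159 − 38.16 = 120.84 → 121
rgb(158, 117, 121) = #9e7579.

#9e7579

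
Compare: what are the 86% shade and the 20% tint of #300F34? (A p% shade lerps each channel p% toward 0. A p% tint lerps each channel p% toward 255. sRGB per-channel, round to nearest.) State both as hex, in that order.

#070207, #593F5D

#300F34 is rgb(48, 15, 52).
86% shade:
  R: 48 − 41.28 = 6.72 → 7
  G: 15 − 12.9 = 2.1 → 2
  B: 52 + 0.86×(0−52) = 52 − 44.72 = 7.28 → 7
  → #070207
20% tint:
  R: 48 + 41.4 = 89.4 → 89
  G: 15 + 0.2×(255−15) = 15 + 48 = 63 → 63
  B: 52 + 40.6 = 92.6 → 93
  → #593F5D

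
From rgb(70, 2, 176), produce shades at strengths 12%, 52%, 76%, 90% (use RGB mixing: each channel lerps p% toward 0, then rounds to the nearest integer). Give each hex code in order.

#3E029B, #220154, #11002A, #070012

12%: (70 − 8.4 = 61.6→62, 2→2, 176 − 21.12 = 154.88→155) → #3E029B
52%: (70 − 36.4 = 33.6→34, 2 − 1.04 = 0.96→1, 176 − 91.52 = 84.48→84) → #220154
76%: (70 − 53.2 = 16.8→17, 2 − 1.52 = 0.48→0, 176 − 133.76 = 42.24→42) → #11002A
90%: (70 − 63 = 7→7, 2 − 1.8 = 0.2→0, 176 − 158.4 = 17.6→18) → #070012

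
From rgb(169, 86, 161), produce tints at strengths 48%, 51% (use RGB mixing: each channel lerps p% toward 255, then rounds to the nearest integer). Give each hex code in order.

#D2A7CE, #D5ACD1

48%: (169 + 41.28 = 210.28→210, 86 + 81.12 = 167.12→167, 161 + 45.12 = 206.12→206) → #D2A7CE
51%: (169 + 43.86 = 212.86→213, 86 + 86.19 = 172.19→172, 161 + 47.94 = 208.94→209) → #D5ACD1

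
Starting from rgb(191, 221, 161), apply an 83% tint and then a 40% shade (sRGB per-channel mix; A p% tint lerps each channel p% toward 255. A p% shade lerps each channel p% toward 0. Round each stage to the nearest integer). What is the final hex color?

An 83% tint moves each channel 83% toward 255:
  R: 191 + 0.83×(255−191) = 191 + 53.12 = 244.12 → 244
  G: 221 + 28.22 = 249.22 → 249
  B: 161 + 78.02 = 239.02 → 239
After the tint: rgb(244, 249, 239) = #f4f9ef.
Per channel, c → c + 0.4(0 − c):
  R: 244 + 0.4×(0−244) = 244 − 97.6 = 146.4 → 146
  G: 249 + 0.4×(0−249) = 249 − 99.6 = 149.4 → 149
  B: 239 + 0.4×(0−239) = 239 − 95.6 = 143.4 → 143
rgb(146, 149, 143) = #92958f.

#92958f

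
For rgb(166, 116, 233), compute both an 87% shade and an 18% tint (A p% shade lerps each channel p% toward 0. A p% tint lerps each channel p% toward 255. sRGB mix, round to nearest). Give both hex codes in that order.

#160F1E, #B68DED

87% shade:
  R: 166 + 0.87×(0−166) = 166 − 144.42 = 21.58 → 22
  G: 116 + 0.87×(0−116) = 116 − 100.92 = 15.08 → 15
  B: 233 − 202.71 = 30.29 → 30
  → #160F1E
18% tint:
  R: 166 + 16.02 = 182.02 → 182
  G: 116 + 0.18×(255−116) = 116 + 25.02 = 141.02 → 141
  B: 233 + 0.18×(255−233) = 233 + 3.96 = 236.96 → 237
  → #B68DED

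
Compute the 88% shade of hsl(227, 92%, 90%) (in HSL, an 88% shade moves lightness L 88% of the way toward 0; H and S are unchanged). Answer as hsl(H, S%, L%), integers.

L moves 88% from 90 toward 0: 90 − 79.2 = 10.8 → 11.
H and S are unchanged.

hsl(227, 92%, 11%)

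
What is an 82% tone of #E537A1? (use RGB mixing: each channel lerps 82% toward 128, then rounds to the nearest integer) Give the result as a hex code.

#927386

#E537A1 is rgb(229, 55, 161).
Lerp each channel 82% toward 128:
  R: 229 − 82.82 = 146.18 → 146
  G: 55 + 59.86 = 114.86 → 115
  B: 161 + 0.82×(128−161) = 161 − 27.06 = 133.94 → 134
rgb(146, 115, 134) = #927386.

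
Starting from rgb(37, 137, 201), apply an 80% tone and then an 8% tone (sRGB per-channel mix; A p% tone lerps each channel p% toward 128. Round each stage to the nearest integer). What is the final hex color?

#6F828E

An 80% tone moves each channel 80% toward 128:
  R: 37 + 72.8 = 109.8 → 110
  G: 137 − 7.2 = 129.8 → 130
  B: 201 − 58.4 = 142.6 → 143
After the tone: rgb(110, 130, 143) = #6E828F.
Lerp each channel 8% toward 128:
  R: 110 + 1.44 = 111.44 → 111
  G: 130 − 0.16 = 129.84 → 130
  B: 143 − 1.2 = 141.8 → 142
rgb(111, 130, 142) = #6F828E.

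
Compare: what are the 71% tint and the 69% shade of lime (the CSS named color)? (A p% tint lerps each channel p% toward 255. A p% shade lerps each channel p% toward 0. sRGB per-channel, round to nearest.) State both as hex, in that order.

#b5ffb5, #004f00

CSS lime is rgb(0, 255, 0).
71% tint:
  R: 0 + 181.05 = 181.05 → 181
  G: 255 + 0 = 255 → 255
  B: 0 + 181.05 = 181.05 → 181
  → #b5ffb5
69% shade:
  R: 0 + 0.69×(0−0) = 0 + 0 = 0 → 0
  G: 255 − 175.95 = 79.05 → 79
  B: 0 + 0 = 0 → 0
  → #004f00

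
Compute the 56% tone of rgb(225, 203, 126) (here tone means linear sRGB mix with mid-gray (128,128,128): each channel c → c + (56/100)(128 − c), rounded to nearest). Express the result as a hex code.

#aba17f

A 56% tone moves each channel 56% toward 128:
  R: 225 + 0.56×(128−225) = 225 − 54.32 = 170.68 → 171
  G: 203 − 42 = 161 → 161
  B: 126 + 0.56×(128−126) = 126 + 1.12 = 127.12 → 127
rgb(171, 161, 127) = #aba17f.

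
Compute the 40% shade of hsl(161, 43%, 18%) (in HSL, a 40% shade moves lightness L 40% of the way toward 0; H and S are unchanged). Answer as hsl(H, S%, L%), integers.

hsl(161, 43%, 11%)

L moves 40% from 18 toward 0: 18 − 7.2 = 10.8 → 11.
H and S are unchanged.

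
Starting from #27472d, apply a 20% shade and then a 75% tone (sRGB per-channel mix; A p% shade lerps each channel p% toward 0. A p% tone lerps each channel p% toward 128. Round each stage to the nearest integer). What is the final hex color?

#27472d is rgb(39, 71, 45).
Lerp each channel 20% toward 0:
  R: 39 + 0.2×(0−39) = 39 − 7.8 = 31.2 → 31
  G: 71 − 14.2 = 56.8 → 57
  B: 45 − 9 = 36 → 36
After the shade: rgb(31, 57, 36) = #1f3924.
Per channel, c → c + 0.75(128 − c):
  R: 31 + 72.75 = 103.75 → 104
  G: 57 + 0.75×(128−57) = 57 + 53.25 = 110.25 → 110
  B: 36 + 0.75×(128−36) = 36 + 69 = 105 → 105
rgb(104, 110, 105) = #686e69.

#686e69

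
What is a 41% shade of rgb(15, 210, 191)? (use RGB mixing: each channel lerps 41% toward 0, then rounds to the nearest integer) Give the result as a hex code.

#097C71

Lerp each channel 41% toward 0:
  R: 15 + 0.41×(0−15) = 15 − 6.15 = 8.85 → 9
  G: 210 − 86.1 = 123.9 → 124
  B: 191 + 0.41×(0−191) = 191 − 78.31 = 112.69 → 113
rgb(9, 124, 113) = #097C71.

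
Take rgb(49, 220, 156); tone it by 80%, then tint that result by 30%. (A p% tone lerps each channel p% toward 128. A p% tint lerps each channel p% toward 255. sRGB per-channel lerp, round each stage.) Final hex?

Per channel, c → c + 0.8(128 − c):
  R: 49 + 0.8×(128−49) = 49 + 63.2 = 112.2 → 112
  G: 220 − 73.6 = 146.4 → 146
  B: 156 − 22.4 = 133.6 → 134
After the tone: rgb(112, 146, 134) = #709286.
A 30% tint moves each channel 30% toward 255:
  R: 112 + 42.9 = 154.9 → 155
  G: 146 + 32.7 = 178.7 → 179
  B: 134 + 0.3×(255−134) = 134 + 36.3 = 170.3 → 170
rgb(155, 179, 170) = #9BB3AA.

#9BB3AA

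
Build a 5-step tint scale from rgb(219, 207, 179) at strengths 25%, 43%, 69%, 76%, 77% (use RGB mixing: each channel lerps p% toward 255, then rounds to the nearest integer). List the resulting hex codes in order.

#E4DBC6, #EAE4D4, #F4F0E7, #F6F3ED, #F7F4EE

25%: (219 + 9 = 228→228, 207 + 12 = 219→219, 179 + 19 = 198→198) → #E4DBC6
43%: (219 + 15.48 = 234.48→234, 207 + 20.64 = 227.64→228, 179 + 32.68 = 211.68→212) → #EAE4D4
69%: (219 + 24.84 = 243.84→244, 207 + 33.12 = 240.12→240, 179 + 52.44 = 231.44→231) → #F4F0E7
76%: (219 + 27.36 = 246.36→246, 207 + 36.48 = 243.48→243, 179 + 57.76 = 236.76→237) → #F6F3ED
77%: (219 + 27.72 = 246.72→247, 207 + 36.96 = 243.96→244, 179 + 58.52 = 237.52→238) → #F7F4EE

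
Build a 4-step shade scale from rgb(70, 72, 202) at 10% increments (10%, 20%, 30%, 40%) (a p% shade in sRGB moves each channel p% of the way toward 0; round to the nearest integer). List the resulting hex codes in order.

#3F41B6, #383AA2, #31328D, #2A2B79

10%: (70 − 7 = 63→63, 72 − 7.2 = 64.8→65, 202 − 20.2 = 181.8→182) → #3F41B6
20%: (70 − 14 = 56→56, 72 − 14.4 = 57.6→58, 202 − 40.4 = 161.6→162) → #383AA2
30%: (70 − 21 = 49→49, 72 − 21.6 = 50.4→50, 202 − 60.6 = 141.4→141) → #31328D
40%: (70 − 28 = 42→42, 72 − 28.8 = 43.2→43, 202 − 80.8 = 121.2→121) → #2A2B79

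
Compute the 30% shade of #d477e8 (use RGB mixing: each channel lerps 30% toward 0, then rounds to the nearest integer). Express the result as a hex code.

#d477e8 is rgb(212, 119, 232).
A 30% shade moves each channel 30% toward 0:
  R: 212 + 0.3×(0−212) = 212 − 63.6 = 148.4 → 148
  G: 119 − 35.7 = 83.3 → 83
  B: 232 − 69.6 = 162.4 → 162
rgb(148, 83, 162) = #9453a2.

#9453a2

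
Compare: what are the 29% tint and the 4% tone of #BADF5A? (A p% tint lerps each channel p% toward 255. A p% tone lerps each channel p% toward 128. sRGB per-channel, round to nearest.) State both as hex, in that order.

#CEE88A, #B8DB5C

#BADF5A is rgb(186, 223, 90).
29% tint:
  R: 186 + 20.01 = 206.01 → 206
  G: 223 + 0.29×(255−223) = 223 + 9.28 = 232.28 → 232
  B: 90 + 0.29×(255−90) = 90 + 47.85 = 137.85 → 138
  → #CEE88A
4% tone:
  R: 186 − 2.32 = 183.68 → 184
  G: 223 + 0.04×(128−223) = 223 − 3.8 = 219.2 → 219
  B: 90 + 1.52 = 91.52 → 92
  → #B8DB5C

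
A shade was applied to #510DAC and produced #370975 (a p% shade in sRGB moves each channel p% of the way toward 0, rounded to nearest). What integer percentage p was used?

#510DAC is rgb(81, 13, 172); #370975 is rgb(55, 9, 117).
On the B channel (widest range): 117 ≈ 172 + (p/100)(0 − 172), so p ≈ 100×(117 − 172)/(0 − 172) = -5500/-172 = 31.98.
p = 32 reproduces all three channels after rounding.

32%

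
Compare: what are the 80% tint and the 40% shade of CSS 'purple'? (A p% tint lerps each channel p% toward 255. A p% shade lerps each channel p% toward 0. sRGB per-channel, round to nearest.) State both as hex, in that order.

#E6CCE6, #4D004D

CSS purple is rgb(128, 0, 128).
80% tint:
  R: 128 + 0.8×(255−128) = 128 + 101.6 = 229.6 → 230
  G: 0 + 0.8×(255−0) = 0 + 204 = 204 → 204
  B: 128 + 101.6 = 229.6 → 230
  → #E6CCE6
40% shade:
  R: 128 − 51.2 = 76.8 → 77
  G: 0 + 0 = 0 → 0
  B: 128 − 51.2 = 76.8 → 77
  → #4D004D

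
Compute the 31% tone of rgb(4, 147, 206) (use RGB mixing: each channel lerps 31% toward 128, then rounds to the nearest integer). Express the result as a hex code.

A 31% tone moves each channel 31% toward 128:
  R: 4 + 0.31×(128−4) = 4 + 38.44 = 42.44 → 42
  G: 147 + 0.31×(128−147) = 147 − 5.89 = 141.11 → 141
  B: 206 + 0.31×(128−206) = 206 − 24.18 = 181.82 → 182
rgb(42, 141, 182) = #2A8DB6.

#2A8DB6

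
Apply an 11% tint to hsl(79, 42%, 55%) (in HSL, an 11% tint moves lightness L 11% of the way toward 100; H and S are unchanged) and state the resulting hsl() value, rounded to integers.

hsl(79, 42%, 60%)

L moves 11% from 55 toward 100: 55 + 4.95 = 59.95 → 60.
H and S are unchanged.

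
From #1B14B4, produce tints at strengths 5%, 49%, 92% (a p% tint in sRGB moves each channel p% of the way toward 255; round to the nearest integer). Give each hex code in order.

#2620B8, #8B87D9, #EDECF9

#1B14B4 is rgb(27, 20, 180).
5%: (27 + 11.4 = 38.4→38, 20 + 11.75 = 31.75→32, 180 + 3.75 = 183.75→184) → #2620B8
49%: (27 + 111.72 = 138.72→139, 20 + 115.15 = 135.15→135, 180 + 36.75 = 216.75→217) → #8B87D9
92%: (27 + 209.76 = 236.76→237, 20 + 216.2 = 236.2→236, 180 + 69 = 249→249) → #EDECF9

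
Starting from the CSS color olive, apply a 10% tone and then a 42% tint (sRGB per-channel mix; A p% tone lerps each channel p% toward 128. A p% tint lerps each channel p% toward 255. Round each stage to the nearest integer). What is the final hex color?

#B5B573

CSS olive is rgb(128, 128, 0).
Per channel, c → c + 0.1(128 − c):
  R: 128 + 0.1×(128−128) = 128 + 0 = 128 → 128
  G: 128 + 0.1×(128−128) = 128 + 0 = 128 → 128
  B: 0 + 0.1×(128−0) = 0 + 12.8 = 12.8 → 13
After the tone: rgb(128, 128, 13) = #80800D.
A 42% tint moves each channel 42% toward 255:
  R: 128 + 0.42×(255−128) = 128 + 53.34 = 181.34 → 181
  G: 128 + 0.42×(255−128) = 128 + 53.34 = 181.34 → 181
  B: 13 + 0.42×(255−13) = 13 + 101.64 = 114.64 → 115
rgb(181, 181, 115) = #B5B573.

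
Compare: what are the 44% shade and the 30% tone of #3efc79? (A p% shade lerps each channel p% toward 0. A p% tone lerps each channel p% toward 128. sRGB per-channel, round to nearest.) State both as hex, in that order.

#238d44, #52d77b

#3efc79 is rgb(62, 252, 121).
44% shade:
  R: 62 + 0.44×(0−62) = 62 − 27.28 = 34.72 → 35
  G: 252 − 110.88 = 141.12 → 141
  B: 121 + 0.44×(0−121) = 121 − 53.24 = 67.76 → 68
  → #238d44
30% tone:
  R: 62 + 0.3×(128−62) = 62 + 19.8 = 81.8 → 82
  G: 252 − 37.2 = 214.8 → 215
  B: 121 + 0.3×(128−121) = 121 + 2.1 = 123.1 → 123
  → #52d77b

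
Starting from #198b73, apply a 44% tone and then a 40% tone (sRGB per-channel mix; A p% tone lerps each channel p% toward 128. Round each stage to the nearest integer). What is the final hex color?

#198b73 is rgb(25, 139, 115).
Lerp each channel 44% toward 128:
  R: 25 + 45.32 = 70.32 → 70
  G: 139 − 4.84 = 134.16 → 134
  B: 115 + 5.72 = 120.72 → 121
After the tone: rgb(70, 134, 121) = #468679.
Lerp each channel 40% toward 128:
  R: 70 + 23.2 = 93.2 → 93
  G: 134 + 0.4×(128−134) = 134 − 2.4 = 131.6 → 132
  B: 121 + 2.8 = 123.8 → 124
rgb(93, 132, 124) = #5d847c.

#5d847c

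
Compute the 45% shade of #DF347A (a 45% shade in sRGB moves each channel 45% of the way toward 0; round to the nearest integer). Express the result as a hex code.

#DF347A is rgb(223, 52, 122).
A 45% shade moves each channel 45% toward 0:
  R: 223 + 0.45×(0−223) = 223 − 100.35 = 122.65 → 123
  G: 52 − 23.4 = 28.6 → 29
  B: 122 + 0.45×(0−122) = 122 − 54.9 = 67.1 → 67
rgb(123, 29, 67) = #7B1D43.

#7B1D43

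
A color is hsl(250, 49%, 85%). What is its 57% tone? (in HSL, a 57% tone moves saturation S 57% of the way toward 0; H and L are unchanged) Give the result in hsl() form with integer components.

hsl(250, 21%, 85%)

S moves 57% from 49 toward 0: 49 − 27.93 = 21.07 → 21.
H and L are unchanged.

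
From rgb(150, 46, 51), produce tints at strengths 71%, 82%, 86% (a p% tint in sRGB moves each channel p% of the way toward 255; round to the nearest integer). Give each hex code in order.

#E1C2C4, #ECD9DA, #F0E2E2

71%: (150 + 74.55 = 224.55→225, 46 + 148.39 = 194.39→194, 51 + 144.84 = 195.84→196) → #E1C2C4
82%: (150 + 86.1 = 236.1→236, 46 + 171.38 = 217.38→217, 51 + 167.28 = 218.28→218) → #ECD9DA
86%: (150 + 90.3 = 240.3→240, 46 + 179.74 = 225.74→226, 51 + 175.44 = 226.44→226) → #F0E2E2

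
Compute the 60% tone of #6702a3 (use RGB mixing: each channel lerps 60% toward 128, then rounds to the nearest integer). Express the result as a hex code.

#6702a3 is rgb(103, 2, 163).
Lerp each channel 60% toward 128:
  R: 103 + 15 = 118 → 118
  G: 2 + 75.6 = 77.6 → 78
  B: 163 − 21 = 142 → 142
rgb(118, 78, 142) = #764e8e.

#764e8e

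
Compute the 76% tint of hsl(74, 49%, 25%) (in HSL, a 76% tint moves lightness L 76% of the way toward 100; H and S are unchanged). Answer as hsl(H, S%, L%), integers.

hsl(74, 49%, 82%)

L moves 76% from 25 toward 100: 25 + 57 = 82 → 82.
H and S are unchanged.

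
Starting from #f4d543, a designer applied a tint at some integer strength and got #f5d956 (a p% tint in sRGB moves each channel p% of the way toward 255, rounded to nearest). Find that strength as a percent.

#f4d543 is rgb(244, 213, 67); #f5d956 is rgb(245, 217, 86).
On the B channel (widest range): 86 ≈ 67 + (p/100)(255 − 67), so p ≈ 100×(86 − 67)/(255 − 67) = 1900/188 = 10.11.
p = 10 reproduces all three channels after rounding.

10%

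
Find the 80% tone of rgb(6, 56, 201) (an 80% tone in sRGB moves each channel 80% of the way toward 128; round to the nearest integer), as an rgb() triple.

rgb(104, 114, 143)

Per channel, c → c + 0.8(128 − c):
  R: 6 + 97.6 = 103.6 → 104
  G: 56 + 57.6 = 113.6 → 114
  B: 201 − 58.4 = 142.6 → 143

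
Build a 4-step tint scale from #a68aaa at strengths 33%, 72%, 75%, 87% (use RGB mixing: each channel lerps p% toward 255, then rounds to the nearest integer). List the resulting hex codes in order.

#a68aaa is rgb(166, 138, 170).
33%: (166 + 29.37 = 195.37→195, 138 + 38.61 = 176.61→177, 170 + 28.05 = 198.05→198) → #c3b1c6
72%: (166 + 64.08 = 230.08→230, 138 + 84.24 = 222.24→222, 170 + 61.2 = 231.2→231) → #e6dee7
75%: (166 + 66.75 = 232.75→233, 138 + 87.75 = 225.75→226, 170 + 63.75 = 233.75→234) → #e9e2ea
87%: (166 + 77.43 = 243.43→243, 138 + 101.79 = 239.79→240, 170 + 73.95 = 243.95→244) → #f3f0f4

#c3b1c6, #e6dee7, #e9e2ea, #f3f0f4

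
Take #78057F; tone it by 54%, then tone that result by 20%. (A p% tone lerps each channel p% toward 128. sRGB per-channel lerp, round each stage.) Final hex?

#7D5280

#78057F is rgb(120, 5, 127).
Per channel, c → c + 0.54(128 − c):
  R: 120 + 0.54×(128−120) = 120 + 4.32 = 124.32 → 124
  G: 5 + 66.42 = 71.42 → 71
  B: 127 + 0.54 = 127.54 → 128
After the tone: rgb(124, 71, 128) = #7C4780.
A 20% tone moves each channel 20% toward 128:
  R: 124 + 0.2×(128−124) = 124 + 0.8 = 124.8 → 125
  G: 71 + 11.4 = 82.4 → 82
  B: 128 + 0.2×(128−128) = 128 + 0 = 128 → 128
rgb(125, 82, 128) = #7D5280.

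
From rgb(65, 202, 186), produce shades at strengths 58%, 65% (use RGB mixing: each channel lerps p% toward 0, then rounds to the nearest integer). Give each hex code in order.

58%: (65 − 37.7 = 27.3→27, 202 − 117.16 = 84.84→85, 186 − 107.88 = 78.12→78) → #1b554e
65%: (65 − 42.25 = 22.75→23, 202 − 131.3 = 70.7→71, 186 − 120.9 = 65.1→65) → #174741

#1b554e, #174741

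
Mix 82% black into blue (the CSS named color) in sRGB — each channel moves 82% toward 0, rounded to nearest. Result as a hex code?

CSS blue is rgb(0, 0, 255).
Lerp each channel 82% toward 0:
  R: 0 + 0.82×(0−0) = 0 + 0 = 0 → 0
  G: 0 + 0.82×(0−0) = 0 + 0 = 0 → 0
  B: 255 + 0.82×(0−255) = 255 − 209.1 = 45.9 → 46
rgb(0, 0, 46) = #00002e.

#00002e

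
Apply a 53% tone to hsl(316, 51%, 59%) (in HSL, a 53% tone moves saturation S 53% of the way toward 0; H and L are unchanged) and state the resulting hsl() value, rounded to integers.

hsl(316, 24%, 59%)

S moves 53% from 51 toward 0: 51 − 27.03 = 23.97 → 24.
H and L are unchanged.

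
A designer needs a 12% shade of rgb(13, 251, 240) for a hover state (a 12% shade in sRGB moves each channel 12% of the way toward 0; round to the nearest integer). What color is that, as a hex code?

#0BDDD3

Lerp each channel 12% toward 0:
  R: 13 + 0.12×(0−13) = 13 − 1.56 = 11.44 → 11
  G: 251 + 0.12×(0−251) = 251 − 30.12 = 220.88 → 221
  B: 240 + 0.12×(0−240) = 240 − 28.8 = 211.2 → 211
rgb(11, 221, 211) = #0BDDD3.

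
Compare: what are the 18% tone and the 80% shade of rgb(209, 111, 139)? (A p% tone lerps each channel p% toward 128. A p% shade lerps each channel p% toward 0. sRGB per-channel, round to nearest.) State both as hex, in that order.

18% tone:
  R: 209 + 0.18×(128−209) = 209 − 14.58 = 194.42 → 194
  G: 111 + 0.18×(128−111) = 111 + 3.06 = 114.06 → 114
  B: 139 + 0.18×(128−139) = 139 − 1.98 = 137.02 → 137
  → #C27289
80% shade:
  R: 209 − 167.2 = 41.8 → 42
  G: 111 + 0.8×(0−111) = 111 − 88.8 = 22.2 → 22
  B: 139 + 0.8×(0−139) = 139 − 111.2 = 27.8 → 28
  → #2A161C

#C27289, #2A161C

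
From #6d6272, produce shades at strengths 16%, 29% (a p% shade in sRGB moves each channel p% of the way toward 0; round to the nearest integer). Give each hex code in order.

#6d6272 is rgb(109, 98, 114).
16%: (109 − 17.44 = 91.56→92, 98 − 15.68 = 82.32→82, 114 − 18.24 = 95.76→96) → #5c5260
29%: (109 − 31.61 = 77.39→77, 98 − 28.42 = 69.58→70, 114 − 33.06 = 80.94→81) → #4d4651

#5c5260, #4d4651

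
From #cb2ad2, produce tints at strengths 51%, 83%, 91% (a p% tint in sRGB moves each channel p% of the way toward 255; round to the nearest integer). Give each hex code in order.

#e697e9, #f6dbf7, #faecfb

#cb2ad2 is rgb(203, 42, 210).
51%: (203 + 26.52 = 229.52→230, 42 + 108.63 = 150.63→151, 210 + 22.95 = 232.95→233) → #e697e9
83%: (203 + 43.16 = 246.16→246, 42 + 176.79 = 218.79→219, 210 + 37.35 = 247.35→247) → #f6dbf7
91%: (203 + 47.32 = 250.32→250, 42 + 193.83 = 235.83→236, 210 + 40.95 = 250.95→251) → #faecfb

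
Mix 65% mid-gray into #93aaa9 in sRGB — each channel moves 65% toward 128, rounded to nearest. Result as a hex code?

#878f8e

#93aaa9 is rgb(147, 170, 169).
A 65% tone moves each channel 65% toward 128:
  R: 147 − 12.35 = 134.65 → 135
  G: 170 + 0.65×(128−170) = 170 − 27.3 = 142.7 → 143
  B: 169 − 26.65 = 142.35 → 142
rgb(135, 143, 142) = #878f8e.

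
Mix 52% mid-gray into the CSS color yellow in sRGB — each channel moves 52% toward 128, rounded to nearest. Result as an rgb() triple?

rgb(189, 189, 67)

CSS yellow is rgb(255, 255, 0).
Per channel, c → c + 0.52(128 − c):
  R: 255 + 0.52×(128−255) = 255 − 66.04 = 188.96 → 189
  G: 255 − 66.04 = 188.96 → 189
  B: 0 + 0.52×(128−0) = 0 + 66.56 = 66.56 → 67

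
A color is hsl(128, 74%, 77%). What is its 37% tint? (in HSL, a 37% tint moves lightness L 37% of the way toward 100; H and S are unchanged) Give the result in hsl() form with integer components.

hsl(128, 74%, 86%)

L moves 37% from 77 toward 100: 77 + 8.51 = 85.51 → 86.
H and S are unchanged.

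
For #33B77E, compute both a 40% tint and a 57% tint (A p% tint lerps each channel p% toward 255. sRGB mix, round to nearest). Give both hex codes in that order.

#85D4B2, #A7E0C8

#33B77E is rgb(51, 183, 126).
40% tint:
  R: 51 + 0.4×(255−51) = 51 + 81.6 = 132.6 → 133
  G: 183 + 0.4×(255−183) = 183 + 28.8 = 211.8 → 212
  B: 126 + 51.6 = 177.6 → 178
  → #85D4B2
57% tint:
  R: 51 + 116.28 = 167.28 → 167
  G: 183 + 41.04 = 224.04 → 224
  B: 126 + 0.57×(255−126) = 126 + 73.53 = 199.53 → 200
  → #A7E0C8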